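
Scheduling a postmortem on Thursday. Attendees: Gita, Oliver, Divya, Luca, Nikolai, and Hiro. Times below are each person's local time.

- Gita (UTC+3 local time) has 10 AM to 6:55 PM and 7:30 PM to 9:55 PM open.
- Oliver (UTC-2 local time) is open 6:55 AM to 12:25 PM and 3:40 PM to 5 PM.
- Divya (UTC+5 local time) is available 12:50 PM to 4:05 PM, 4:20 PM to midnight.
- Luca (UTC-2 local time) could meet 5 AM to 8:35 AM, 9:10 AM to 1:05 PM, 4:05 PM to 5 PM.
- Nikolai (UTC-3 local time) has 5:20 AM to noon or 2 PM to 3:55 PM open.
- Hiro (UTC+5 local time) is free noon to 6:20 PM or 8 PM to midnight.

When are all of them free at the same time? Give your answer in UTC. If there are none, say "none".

Gita in UTC: 07:00-15:55, 16:30-18:55 (subtract 3h to convert from UTC+3).
Oliver in UTC: 08:55-14:25, 17:40-19:00 (add 2h to convert from UTC-2).
Divya in UTC: 07:50-11:05, 11:20-19:00 (subtract 5h to convert from UTC+5).
Luca in UTC: 07:00-10:35, 11:10-15:05, 18:05-19:00 (add 2h to convert from UTC-2).
Nikolai in UTC: 08:20-15:00, 17:00-18:55 (add 3h to convert from UTC-3).
Hiro in UTC: 07:00-13:20, 15:00-19:00 (subtract 5h to convert from UTC+5).
Gita ∩ Oliver: 08:55-14:25, 17:40-18:55.
Gita ∩ Oliver ∩ Divya: 08:55-11:05, 11:20-14:25, 17:40-18:55.
Gita ∩ Oliver ∩ Divya ∩ Luca: 08:55-10:35, 11:20-14:25, 18:05-18:55.
Gita ∩ Oliver ∩ Divya ∩ Luca ∩ Nikolai: 08:55-10:35, 11:20-14:25, 18:05-18:55.
Gita ∩ Oliver ∩ Divya ∩ Luca ∩ Nikolai ∩ Hiro: 08:55-10:35, 11:20-13:20, 18:05-18:55.

08:55-10:35, 11:20-13:20, 18:05-18:55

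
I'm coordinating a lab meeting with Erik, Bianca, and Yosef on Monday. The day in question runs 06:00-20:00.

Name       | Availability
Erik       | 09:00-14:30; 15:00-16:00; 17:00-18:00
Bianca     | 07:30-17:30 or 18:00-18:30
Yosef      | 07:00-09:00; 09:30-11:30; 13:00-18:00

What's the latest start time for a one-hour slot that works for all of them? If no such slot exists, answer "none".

Erik ∩ Bianca: 09:00-14:30, 15:00-16:00, 17:00-17:30.
Erik ∩ Bianca ∩ Yosef: 09:30-11:30, 13:00-14:30, 15:00-16:00, 17:00-17:30.
So the common availability across everyone is 09:30-11:30, 13:00-14:30, 15:00-16:00, 17:00-17:30.
The last common window of at least 60 minutes is 15:00-16:00; a 60-minute meeting can start as late as 15:00 and still end by 16:00.

15:00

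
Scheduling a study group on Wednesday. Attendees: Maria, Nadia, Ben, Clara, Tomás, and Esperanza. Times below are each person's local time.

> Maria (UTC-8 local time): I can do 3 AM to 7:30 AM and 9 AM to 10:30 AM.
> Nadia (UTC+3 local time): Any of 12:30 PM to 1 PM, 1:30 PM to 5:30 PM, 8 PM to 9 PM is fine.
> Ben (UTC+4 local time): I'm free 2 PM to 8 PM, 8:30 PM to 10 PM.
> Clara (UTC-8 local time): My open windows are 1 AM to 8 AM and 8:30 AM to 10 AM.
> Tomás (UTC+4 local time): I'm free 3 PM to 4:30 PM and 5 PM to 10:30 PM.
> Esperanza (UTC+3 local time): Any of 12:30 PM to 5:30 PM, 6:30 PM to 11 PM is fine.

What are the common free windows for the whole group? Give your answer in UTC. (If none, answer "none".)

Maria in UTC: 11:00-15:30, 17:00-18:30 (add 8h to convert from UTC-8).
Nadia in UTC: 09:30-10:00, 10:30-14:30, 17:00-18:00 (subtract 3h to convert from UTC+3).
Ben in UTC: 10:00-16:00, 16:30-18:00 (subtract 4h to convert from UTC+4).
Clara in UTC: 09:00-16:00, 16:30-18:00 (add 8h to convert from UTC-8).
Tomás in UTC: 11:00-12:30, 13:00-18:30 (subtract 4h to convert from UTC+4).
Esperanza in UTC: 09:30-14:30, 15:30-20:00 (subtract 3h to convert from UTC+3).
Maria ∩ Nadia: 11:00-14:30, 17:00-18:00.
Maria ∩ Nadia ∩ Ben: 11:00-14:30, 17:00-18:00.
Maria ∩ Nadia ∩ Ben ∩ Clara: 11:00-14:30, 17:00-18:00.
Maria ∩ Nadia ∩ Ben ∩ Clara ∩ Tomás: 11:00-12:30, 13:00-14:30, 17:00-18:00.
Maria ∩ Nadia ∩ Ben ∩ Clara ∩ Tomás ∩ Esperanza: 11:00-12:30, 13:00-14:30, 17:00-18:00.

11:00-12:30, 13:00-14:30, 17:00-18:00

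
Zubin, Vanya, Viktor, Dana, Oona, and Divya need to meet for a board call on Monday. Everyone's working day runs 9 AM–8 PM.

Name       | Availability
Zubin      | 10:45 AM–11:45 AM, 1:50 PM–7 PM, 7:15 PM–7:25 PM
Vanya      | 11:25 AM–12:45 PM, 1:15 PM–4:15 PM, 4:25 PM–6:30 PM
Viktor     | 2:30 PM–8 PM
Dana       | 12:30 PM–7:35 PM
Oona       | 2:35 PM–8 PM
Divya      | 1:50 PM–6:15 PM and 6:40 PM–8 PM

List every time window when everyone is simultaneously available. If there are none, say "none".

Zubin ∩ Vanya: 11:25-11:45, 13:50-16:15, 16:25-18:30.
Zubin ∩ Vanya ∩ Viktor: 14:30-16:15, 16:25-18:30.
Zubin ∩ Vanya ∩ Viktor ∩ Dana: 14:30-16:15, 16:25-18:30.
Zubin ∩ Vanya ∩ Viktor ∩ Dana ∩ Oona: 14:35-16:15, 16:25-18:30.
Zubin ∩ Vanya ∩ Viktor ∩ Dana ∩ Oona ∩ Divya: 14:35-16:15, 16:25-18:15.

14:35-16:15, 16:25-18:15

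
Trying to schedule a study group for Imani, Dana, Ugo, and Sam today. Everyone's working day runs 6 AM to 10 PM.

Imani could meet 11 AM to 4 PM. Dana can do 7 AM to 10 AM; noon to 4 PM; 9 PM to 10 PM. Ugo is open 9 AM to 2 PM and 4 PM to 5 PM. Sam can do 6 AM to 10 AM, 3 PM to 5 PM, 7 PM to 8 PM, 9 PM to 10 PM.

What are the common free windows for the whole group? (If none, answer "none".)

none

Imani ∩ Dana: 12:00-16:00.
Imani ∩ Dana ∩ Ugo: 12:00-14:00.
Imani ∩ Dana ∩ Ugo ∩ Sam: ∅.
There is no time when everyone is free.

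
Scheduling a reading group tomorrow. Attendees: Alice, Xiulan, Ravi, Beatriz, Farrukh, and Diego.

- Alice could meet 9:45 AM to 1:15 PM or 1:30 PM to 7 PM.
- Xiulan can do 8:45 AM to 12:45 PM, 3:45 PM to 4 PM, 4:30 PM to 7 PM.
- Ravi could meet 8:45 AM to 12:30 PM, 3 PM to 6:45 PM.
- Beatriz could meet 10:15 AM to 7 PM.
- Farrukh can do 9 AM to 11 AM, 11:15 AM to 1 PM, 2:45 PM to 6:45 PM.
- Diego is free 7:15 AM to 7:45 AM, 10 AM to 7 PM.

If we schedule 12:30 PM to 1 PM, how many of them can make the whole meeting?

4

Alice, Beatriz, Farrukh, and Diego can make the full 12:30-13:00 slot — that's 4.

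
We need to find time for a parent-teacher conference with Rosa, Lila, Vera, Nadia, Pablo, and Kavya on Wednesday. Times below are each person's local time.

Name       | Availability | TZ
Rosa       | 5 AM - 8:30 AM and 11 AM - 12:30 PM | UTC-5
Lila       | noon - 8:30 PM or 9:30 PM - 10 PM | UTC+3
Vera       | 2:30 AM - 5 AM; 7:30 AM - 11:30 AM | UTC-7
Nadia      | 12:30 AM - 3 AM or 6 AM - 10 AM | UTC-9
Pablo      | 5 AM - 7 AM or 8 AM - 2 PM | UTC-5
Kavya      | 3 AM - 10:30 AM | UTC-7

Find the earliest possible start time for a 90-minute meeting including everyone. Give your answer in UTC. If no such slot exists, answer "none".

Rosa in UTC: 10:00-13:30, 16:00-17:30 (add 5h to convert from UTC-5).
Lila in UTC: 09:00-17:30, 18:30-19:00 (subtract 3h to convert from UTC+3).
Vera in UTC: 09:30-12:00, 14:30-18:30 (add 7h to convert from UTC-7).
Nadia in UTC: 09:30-12:00, 15:00-19:00 (add 9h to convert from UTC-9).
Pablo in UTC: 10:00-12:00, 13:00-19:00 (add 5h to convert from UTC-5).
Kavya in UTC: 10:00-17:30 (add 7h to convert from UTC-7).
Rosa ∩ Lila: 10:00-13:30, 16:00-17:30.
Rosa ∩ Lila ∩ Vera: 10:00-12:00, 16:00-17:30.
Rosa ∩ Lila ∩ Vera ∩ Nadia: 10:00-12:00, 16:00-17:30.
Rosa ∩ Lila ∩ Vera ∩ Nadia ∩ Pablo: 10:00-12:00, 16:00-17:30.
Rosa ∩ Lila ∩ Vera ∩ Nadia ∩ Pablo ∩ Kavya: 10:00-12:00, 16:00-17:30.
Those are the intersection windows.
The first common window of at least 90 minutes is 10:00-12:00, so the earliest start is 10:00.

10:00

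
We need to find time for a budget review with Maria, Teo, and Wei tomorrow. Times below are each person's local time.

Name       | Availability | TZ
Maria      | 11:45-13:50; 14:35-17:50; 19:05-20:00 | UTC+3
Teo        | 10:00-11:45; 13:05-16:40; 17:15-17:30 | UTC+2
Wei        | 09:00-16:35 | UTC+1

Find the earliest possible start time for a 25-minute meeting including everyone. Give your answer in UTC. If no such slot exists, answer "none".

Maria in UTC: 08:45-10:50, 11:35-14:50, 16:05-17:00 (subtract 3h to convert from UTC+3).
Teo in UTC: 08:00-09:45, 11:05-14:40, 15:15-15:30 (subtract 2h to convert from UTC+2).
Wei in UTC: 08:00-15:35 (subtract 1h to convert from UTC+1).
Maria ∩ Teo: 08:45-09:45, 11:35-14:40.
Maria ∩ Teo ∩ Wei: 08:45-09:45, 11:35-14:40.
The first common window of at least 25 minutes is 08:45-09:45, so the earliest start is 08:45.

08:45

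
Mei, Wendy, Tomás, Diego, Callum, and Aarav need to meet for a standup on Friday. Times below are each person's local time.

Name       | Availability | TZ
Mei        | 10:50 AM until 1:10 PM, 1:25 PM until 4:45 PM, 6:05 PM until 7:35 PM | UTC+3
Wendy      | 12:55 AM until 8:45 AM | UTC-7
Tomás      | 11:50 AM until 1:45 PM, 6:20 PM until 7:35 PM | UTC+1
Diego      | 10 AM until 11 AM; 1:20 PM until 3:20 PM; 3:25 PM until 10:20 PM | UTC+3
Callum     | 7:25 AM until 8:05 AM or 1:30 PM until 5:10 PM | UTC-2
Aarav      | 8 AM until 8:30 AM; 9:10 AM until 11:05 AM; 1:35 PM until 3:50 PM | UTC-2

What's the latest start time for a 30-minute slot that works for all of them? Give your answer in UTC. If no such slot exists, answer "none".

none

Mei in UTC: 07:50-10:10, 10:25-13:45, 15:05-16:35 (subtract 3h to convert from UTC+3).
Wendy in UTC: 07:55-15:45 (add 7h to convert from UTC-7).
Tomás in UTC: 10:50-12:45, 17:20-18:35 (subtract 1h to convert from UTC+1).
Diego in UTC: 07:00-08:00, 10:20-12:20, 12:25-19:20 (subtract 3h to convert from UTC+3).
Callum in UTC: 09:25-10:05, 15:30-19:10 (add 2h to convert from UTC-2).
Aarav in UTC: 10:00-10:30, 11:10-13:05, 15:35-17:50 (add 2h to convert from UTC-2).
Mei ∩ Wendy: 07:55-10:10, 10:25-13:45, 15:05-15:45.
Mei ∩ Wendy ∩ Tomás: 10:50-12:45.
Mei ∩ Wendy ∩ Tomás ∩ Diego: 10:50-12:20, 12:25-12:45.
Mei ∩ Wendy ∩ Tomás ∩ Diego ∩ Callum: ∅.
Mei ∩ Wendy ∩ Tomás ∩ Diego ∩ Callum ∩ Aarav: ∅.
There is no time when everyone is free.
No common window is at least 30 minutes long.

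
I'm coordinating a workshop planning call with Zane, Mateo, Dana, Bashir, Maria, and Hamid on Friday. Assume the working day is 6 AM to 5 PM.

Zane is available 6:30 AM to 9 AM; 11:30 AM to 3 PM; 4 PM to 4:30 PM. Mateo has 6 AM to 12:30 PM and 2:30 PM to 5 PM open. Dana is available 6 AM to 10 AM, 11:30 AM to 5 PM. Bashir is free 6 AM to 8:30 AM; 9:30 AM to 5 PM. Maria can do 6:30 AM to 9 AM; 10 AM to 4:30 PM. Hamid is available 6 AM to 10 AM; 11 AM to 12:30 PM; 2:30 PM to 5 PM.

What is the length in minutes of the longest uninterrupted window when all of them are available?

Zane ∩ Mateo: 06:30-09:00, 11:30-12:30, 14:30-15:00, 16:00-16:30.
Zane ∩ Mateo ∩ Dana: 06:30-09:00, 11:30-12:30, 14:30-15:00, 16:00-16:30.
Zane ∩ Mateo ∩ Dana ∩ Bashir: 06:30-08:30, 11:30-12:30, 14:30-15:00, 16:00-16:30.
Zane ∩ Mateo ∩ Dana ∩ Bashir ∩ Maria: 06:30-08:30, 11:30-12:30, 14:30-15:00, 16:00-16:30.
Zane ∩ Mateo ∩ Dana ∩ Bashir ∩ Maria ∩ Hamid: 06:30-08:30, 11:30-12:30, 14:30-15:00, 16:00-16:30.
The longest is 06:30-08:30 at 120 minutes.

120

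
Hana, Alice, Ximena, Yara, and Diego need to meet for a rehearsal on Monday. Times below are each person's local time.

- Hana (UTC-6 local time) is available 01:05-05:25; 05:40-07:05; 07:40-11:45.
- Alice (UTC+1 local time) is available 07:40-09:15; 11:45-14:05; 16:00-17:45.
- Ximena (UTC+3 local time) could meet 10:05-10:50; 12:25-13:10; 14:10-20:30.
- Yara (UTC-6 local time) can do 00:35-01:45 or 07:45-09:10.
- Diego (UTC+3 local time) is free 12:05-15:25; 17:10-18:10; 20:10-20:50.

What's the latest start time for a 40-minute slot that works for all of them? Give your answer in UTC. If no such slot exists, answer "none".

Hana in UTC: 07:05-11:25, 11:40-13:05, 13:40-17:45 (add 6h to convert from UTC-6).
Alice in UTC: 06:40-08:15, 10:45-13:05, 15:00-16:45 (subtract 1h to convert from UTC+1).
Ximena in UTC: 07:05-07:50, 09:25-10:10, 11:10-17:30 (subtract 3h to convert from UTC+3).
Yara in UTC: 06:35-07:45, 13:45-15:10 (add 6h to convert from UTC-6).
Diego in UTC: 09:05-12:25, 14:10-15:10, 17:10-17:50 (subtract 3h to convert from UTC+3).
Hana ∩ Alice: 07:05-08:15, 10:45-11:25, 11:40-13:05, 15:00-16:45.
Hana ∩ Alice ∩ Ximena: 07:05-07:50, 11:10-11:25, 11:40-13:05, 15:00-16:45.
Hana ∩ Alice ∩ Ximena ∩ Yara: 07:05-07:45, 15:00-15:10.
Hana ∩ Alice ∩ Ximena ∩ Yara ∩ Diego: 15:00-15:10.
No common window is at least 40 minutes long.

none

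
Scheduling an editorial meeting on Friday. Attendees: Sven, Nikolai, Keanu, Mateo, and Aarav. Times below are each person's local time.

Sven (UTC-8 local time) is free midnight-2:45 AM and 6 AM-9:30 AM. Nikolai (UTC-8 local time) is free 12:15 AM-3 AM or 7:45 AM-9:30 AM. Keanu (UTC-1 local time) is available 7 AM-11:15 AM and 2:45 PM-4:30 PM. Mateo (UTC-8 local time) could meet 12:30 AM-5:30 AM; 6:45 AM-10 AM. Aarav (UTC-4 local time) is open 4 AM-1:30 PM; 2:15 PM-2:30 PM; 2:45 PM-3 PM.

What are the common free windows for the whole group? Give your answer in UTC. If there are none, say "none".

Sven in UTC: 08:00-10:45, 14:00-17:30 (add 8h to convert from UTC-8).
Nikolai in UTC: 08:15-11:00, 15:45-17:30 (add 8h to convert from UTC-8).
Keanu in UTC: 08:00-12:15, 15:45-17:30 (add 1h to convert from UTC-1).
Mateo in UTC: 08:30-13:30, 14:45-18:00 (add 8h to convert from UTC-8).
Aarav in UTC: 08:00-17:30, 18:15-18:30, 18:45-19:00 (add 4h to convert from UTC-4).
Sven ∩ Nikolai: 08:15-10:45, 15:45-17:30.
Sven ∩ Nikolai ∩ Keanu: 08:15-10:45, 15:45-17:30.
Sven ∩ Nikolai ∩ Keanu ∩ Mateo: 08:30-10:45, 15:45-17:30.
Sven ∩ Nikolai ∩ Keanu ∩ Mateo ∩ Aarav: 08:30-10:45, 15:45-17:30.
Those are the intersection windows.

08:30-10:45, 15:45-17:30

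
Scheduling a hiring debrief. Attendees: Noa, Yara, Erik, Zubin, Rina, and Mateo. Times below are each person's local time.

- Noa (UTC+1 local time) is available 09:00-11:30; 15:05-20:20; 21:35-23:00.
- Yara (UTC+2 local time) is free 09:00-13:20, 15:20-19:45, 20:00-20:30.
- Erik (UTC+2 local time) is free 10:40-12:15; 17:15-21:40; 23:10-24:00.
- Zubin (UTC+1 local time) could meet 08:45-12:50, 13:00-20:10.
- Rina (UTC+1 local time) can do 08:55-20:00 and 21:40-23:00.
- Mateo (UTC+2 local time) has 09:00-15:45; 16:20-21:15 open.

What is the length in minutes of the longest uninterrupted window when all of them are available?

150

Noa in UTC: 08:00-10:30, 14:05-19:20, 20:35-22:00 (subtract 1h to convert from UTC+1).
Yara in UTC: 07:00-11:20, 13:20-17:45, 18:00-18:30 (subtract 2h to convert from UTC+2).
Erik in UTC: 08:40-10:15, 15:15-19:40, 21:10-22:00 (subtract 2h to convert from UTC+2).
Zubin in UTC: 07:45-11:50, 12:00-19:10 (subtract 1h to convert from UTC+1).
Rina in UTC: 07:55-19:00, 20:40-22:00 (subtract 1h to convert from UTC+1).
Mateo in UTC: 07:00-13:45, 14:20-19:15 (subtract 2h to convert from UTC+2).
Noa ∩ Yara: 08:00-10:30, 14:05-17:45, 18:00-18:30.
Noa ∩ Yara ∩ Erik: 08:40-10:15, 15:15-17:45, 18:00-18:30.
Noa ∩ Yara ∩ Erik ∩ Zubin: 08:40-10:15, 15:15-17:45, 18:00-18:30.
Noa ∩ Yara ∩ Erik ∩ Zubin ∩ Rina: 08:40-10:15, 15:15-17:45, 18:00-18:30.
Noa ∩ Yara ∩ Erik ∩ Zubin ∩ Rina ∩ Mateo: 08:40-10:15, 15:15-17:45, 18:00-18:30.
So the common availability across everyone is 08:40-10:15, 15:15-17:45, 18:00-18:30.
The longest is 15:15-17:45 at 150 minutes.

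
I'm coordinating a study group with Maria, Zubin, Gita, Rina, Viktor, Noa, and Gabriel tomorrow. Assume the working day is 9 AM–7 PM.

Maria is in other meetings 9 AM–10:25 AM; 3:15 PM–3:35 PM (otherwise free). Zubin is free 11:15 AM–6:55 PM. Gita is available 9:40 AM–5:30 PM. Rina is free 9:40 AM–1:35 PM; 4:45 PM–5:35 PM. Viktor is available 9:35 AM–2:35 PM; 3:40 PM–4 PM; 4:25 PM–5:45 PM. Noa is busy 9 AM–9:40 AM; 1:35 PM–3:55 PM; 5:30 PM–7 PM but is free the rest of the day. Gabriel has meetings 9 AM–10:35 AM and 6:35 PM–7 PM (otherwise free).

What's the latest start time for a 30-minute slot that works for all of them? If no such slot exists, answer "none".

17:00

Maria free: 10:25-15:15, 15:35-19:00 (invert busy blocks within the working day).
Zubin free: 11:15-18:55.
Gita free: 09:40-17:30.
Rina free: 09:40-13:35, 16:45-17:35.
Viktor free: 09:35-14:35, 15:40-16:00, 16:25-17:45.
Noa free: 09:40-13:35, 15:55-17:30 (invert busy blocks within the working day).
Gabriel free: 10:35-18:35 (invert busy blocks within the working day).
Maria ∩ Zubin: 11:15-15:15, 15:35-18:55.
Maria ∩ Zubin ∩ Gita: 11:15-15:15, 15:35-17:30.
Maria ∩ Zubin ∩ Gita ∩ Rina: 11:15-13:35, 16:45-17:30.
Maria ∩ Zubin ∩ Gita ∩ Rina ∩ Viktor: 11:15-13:35, 16:45-17:30.
Maria ∩ Zubin ∩ Gita ∩ Rina ∩ Viktor ∩ Noa: 11:15-13:35, 16:45-17:30.
Maria ∩ Zubin ∩ Gita ∩ Rina ∩ Viktor ∩ Noa ∩ Gabriel: 11:15-13:35, 16:45-17:30.
So the common availability across everyone is 11:15-13:35, 16:45-17:30.
The last common window of at least 30 minutes is 16:45-17:30; a 30-minute meeting can start as late as 17:00 and still end by 17:30.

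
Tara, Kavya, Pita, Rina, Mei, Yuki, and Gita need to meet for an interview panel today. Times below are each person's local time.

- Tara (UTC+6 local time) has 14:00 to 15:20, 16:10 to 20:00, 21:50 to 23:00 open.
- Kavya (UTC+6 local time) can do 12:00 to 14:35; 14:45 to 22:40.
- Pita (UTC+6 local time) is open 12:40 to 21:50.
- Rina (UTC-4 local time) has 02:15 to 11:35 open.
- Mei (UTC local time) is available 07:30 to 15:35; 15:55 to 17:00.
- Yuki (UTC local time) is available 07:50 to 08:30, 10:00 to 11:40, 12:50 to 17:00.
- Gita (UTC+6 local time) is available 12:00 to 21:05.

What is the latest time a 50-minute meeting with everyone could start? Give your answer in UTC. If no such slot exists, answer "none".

13:10

Tara in UTC: 08:00-09:20, 10:10-14:00, 15:50-17:00 (subtract 6h to convert from UTC+6).
Kavya in UTC: 06:00-08:35, 08:45-16:40 (subtract 6h to convert from UTC+6).
Pita in UTC: 06:40-15:50 (subtract 6h to convert from UTC+6).
Rina in UTC: 06:15-15:35 (add 4h to convert from UTC-4).
Mei in UTC: 07:30-15:35, 15:55-17:00.
Yuki in UTC: 07:50-08:30, 10:00-11:40, 12:50-17:00.
Gita in UTC: 06:00-15:05 (subtract 6h to convert from UTC+6).
Tara ∩ Kavya: 08:00-08:35, 08:45-09:20, 10:10-14:00, 15:50-16:40.
Tara ∩ Kavya ∩ Pita: 08:00-08:35, 08:45-09:20, 10:10-14:00.
Tara ∩ Kavya ∩ Pita ∩ Rina: 08:00-08:35, 08:45-09:20, 10:10-14:00.
Tara ∩ Kavya ∩ Pita ∩ Rina ∩ Mei: 08:00-08:35, 08:45-09:20, 10:10-14:00.
Tara ∩ Kavya ∩ Pita ∩ Rina ∩ Mei ∩ Yuki: 08:00-08:30, 10:10-11:40, 12:50-14:00.
Tara ∩ Kavya ∩ Pita ∩ Rina ∩ Mei ∩ Yuki ∩ Gita: 08:00-08:30, 10:10-11:40, 12:50-14:00.
So the common availability across everyone is 08:00-08:30, 10:10-11:40, 12:50-14:00.
The last common window of at least 50 minutes is 12:50-14:00; a 50-minute meeting can start as late as 13:10 and still end by 14:00.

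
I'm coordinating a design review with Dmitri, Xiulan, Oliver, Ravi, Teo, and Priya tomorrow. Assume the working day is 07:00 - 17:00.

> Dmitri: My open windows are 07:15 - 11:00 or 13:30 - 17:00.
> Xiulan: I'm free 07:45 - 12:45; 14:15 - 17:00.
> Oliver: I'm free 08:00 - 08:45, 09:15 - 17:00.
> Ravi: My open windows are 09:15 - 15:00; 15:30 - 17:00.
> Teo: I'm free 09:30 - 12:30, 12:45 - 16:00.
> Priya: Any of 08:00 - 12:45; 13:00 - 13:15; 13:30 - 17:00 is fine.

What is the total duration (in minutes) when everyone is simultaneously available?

Dmitri ∩ Xiulan: 07:45-11:00, 14:15-17:00.
Dmitri ∩ Xiulan ∩ Oliver: 08:00-08:45, 09:15-11:00, 14:15-17:00.
Dmitri ∩ Xiulan ∩ Oliver ∩ Ravi: 09:15-11:00, 14:15-15:00, 15:30-17:00.
Dmitri ∩ Xiulan ∩ Oliver ∩ Ravi ∩ Teo: 09:30-11:00, 14:15-15:00, 15:30-16:00.
Dmitri ∩ Xiulan ∩ Oliver ∩ Ravi ∩ Teo ∩ Priya: 09:30-11:00, 14:15-15:00, 15:30-16:00.
So the common availability across everyone is 09:30-11:00, 14:15-15:00, 15:30-16:00.
Summing the common windows: 90 + 45 + 30 = 165 minutes.

165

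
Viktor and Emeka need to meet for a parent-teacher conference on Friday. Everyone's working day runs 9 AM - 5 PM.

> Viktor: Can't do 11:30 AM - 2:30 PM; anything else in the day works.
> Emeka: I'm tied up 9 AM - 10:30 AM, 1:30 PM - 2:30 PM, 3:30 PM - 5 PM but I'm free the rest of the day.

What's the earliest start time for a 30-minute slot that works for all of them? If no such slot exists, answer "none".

Viktor free: 09:00-11:30, 14:30-17:00 (invert busy blocks within the working day).
Emeka free: 10:30-13:30, 14:30-15:30 (invert busy blocks within the working day).
Viktor ∩ Emeka: 10:30-11:30, 14:30-15:30.
Those are the intersection windows.
The first common window of at least 30 minutes is 10:30-11:30, so the earliest start is 10:30.

10:30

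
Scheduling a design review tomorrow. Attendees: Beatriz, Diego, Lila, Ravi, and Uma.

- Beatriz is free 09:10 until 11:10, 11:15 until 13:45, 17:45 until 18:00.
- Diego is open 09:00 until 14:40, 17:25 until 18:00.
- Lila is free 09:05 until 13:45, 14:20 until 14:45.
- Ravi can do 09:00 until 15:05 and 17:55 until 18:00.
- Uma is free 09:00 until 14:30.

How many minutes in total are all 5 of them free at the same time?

Beatriz ∩ Diego: 09:10-11:10, 11:15-13:45, 17:45-18:00.
Beatriz ∩ Diego ∩ Lila: 09:10-11:10, 11:15-13:45.
Beatriz ∩ Diego ∩ Lila ∩ Ravi: 09:10-11:10, 11:15-13:45.
Beatriz ∩ Diego ∩ Lila ∩ Ravi ∩ Uma: 09:10-11:10, 11:15-13:45.
So the common availability across everyone is 09:10-11:10, 11:15-13:45.
Summing the common windows: 120 + 150 = 270 minutes.

270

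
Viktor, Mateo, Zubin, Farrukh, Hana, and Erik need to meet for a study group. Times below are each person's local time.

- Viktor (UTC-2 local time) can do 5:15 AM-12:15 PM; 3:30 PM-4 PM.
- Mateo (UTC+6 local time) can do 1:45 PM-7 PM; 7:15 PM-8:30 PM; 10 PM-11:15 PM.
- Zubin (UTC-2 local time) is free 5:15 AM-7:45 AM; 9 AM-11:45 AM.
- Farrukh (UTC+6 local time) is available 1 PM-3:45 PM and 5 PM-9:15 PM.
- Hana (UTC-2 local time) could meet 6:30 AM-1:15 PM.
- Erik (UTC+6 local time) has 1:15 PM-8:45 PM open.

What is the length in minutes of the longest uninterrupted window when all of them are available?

120

Viktor in UTC: 07:15-14:15, 17:30-18:00 (add 2h to convert from UTC-2).
Mateo in UTC: 07:45-13:00, 13:15-14:30, 16:00-17:15 (subtract 6h to convert from UTC+6).
Zubin in UTC: 07:15-09:45, 11:00-13:45 (add 2h to convert from UTC-2).
Farrukh in UTC: 07:00-09:45, 11:00-15:15 (subtract 6h to convert from UTC+6).
Hana in UTC: 08:30-15:15 (add 2h to convert from UTC-2).
Erik in UTC: 07:15-14:45 (subtract 6h to convert from UTC+6).
Viktor ∩ Mateo: 07:45-13:00, 13:15-14:15.
Viktor ∩ Mateo ∩ Zubin: 07:45-09:45, 11:00-13:00, 13:15-13:45.
Viktor ∩ Mateo ∩ Zubin ∩ Farrukh: 07:45-09:45, 11:00-13:00, 13:15-13:45.
Viktor ∩ Mateo ∩ Zubin ∩ Farrukh ∩ Hana: 08:30-09:45, 11:00-13:00, 13:15-13:45.
Viktor ∩ Mateo ∩ Zubin ∩ Farrukh ∩ Hana ∩ Erik: 08:30-09:45, 11:00-13:00, 13:15-13:45.
The longest is 11:00-13:00 at 120 minutes.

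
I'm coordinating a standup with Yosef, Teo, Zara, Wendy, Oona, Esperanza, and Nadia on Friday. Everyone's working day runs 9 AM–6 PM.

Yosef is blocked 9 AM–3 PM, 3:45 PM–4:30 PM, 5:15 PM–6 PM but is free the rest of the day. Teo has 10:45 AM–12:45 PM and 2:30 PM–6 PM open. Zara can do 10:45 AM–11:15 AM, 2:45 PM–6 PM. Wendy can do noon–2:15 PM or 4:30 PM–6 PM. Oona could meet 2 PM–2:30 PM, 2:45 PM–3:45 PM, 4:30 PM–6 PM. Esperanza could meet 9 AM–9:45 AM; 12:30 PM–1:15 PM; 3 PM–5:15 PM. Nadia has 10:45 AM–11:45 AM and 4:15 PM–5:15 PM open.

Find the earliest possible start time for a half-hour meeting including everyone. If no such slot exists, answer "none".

16:30

Yosef free: 15:00-15:45, 16:30-17:15 (invert busy blocks within the working day).
Teo free: 10:45-12:45, 14:30-18:00.
Zara free: 10:45-11:15, 14:45-18:00.
Wendy free: 12:00-14:15, 16:30-18:00.
Oona free: 14:00-14:30, 14:45-15:45, 16:30-18:00.
Esperanza free: 09:00-09:45, 12:30-13:15, 15:00-17:15.
Nadia free: 10:45-11:45, 16:15-17:15.
Yosef ∩ Teo: 15:00-15:45, 16:30-17:15.
Yosef ∩ Teo ∩ Zara: 15:00-15:45, 16:30-17:15.
Yosef ∩ Teo ∩ Zara ∩ Wendy: 16:30-17:15.
Yosef ∩ Teo ∩ Zara ∩ Wendy ∩ Oona: 16:30-17:15.
Yosef ∩ Teo ∩ Zara ∩ Wendy ∩ Oona ∩ Esperanza: 16:30-17:15.
Yosef ∩ Teo ∩ Zara ∩ Wendy ∩ Oona ∩ Esperanza ∩ Nadia: 16:30-17:15.
Those are the intersection windows.
The first common window of at least 30 minutes is 16:30-17:15, so the earliest start is 16:30.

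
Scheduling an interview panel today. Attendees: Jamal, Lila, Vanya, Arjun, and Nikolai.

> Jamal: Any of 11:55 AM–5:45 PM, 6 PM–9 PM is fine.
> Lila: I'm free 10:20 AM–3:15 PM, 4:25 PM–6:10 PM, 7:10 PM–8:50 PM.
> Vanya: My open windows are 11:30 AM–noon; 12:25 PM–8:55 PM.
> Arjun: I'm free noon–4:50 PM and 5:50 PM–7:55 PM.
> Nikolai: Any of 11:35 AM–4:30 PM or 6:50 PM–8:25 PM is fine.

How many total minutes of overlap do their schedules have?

220

Jamal ∩ Lila: 11:55-15:15, 16:25-17:45, 18:00-18:10, 19:10-20:50.
Jamal ∩ Lila ∩ Vanya: 11:55-12:00, 12:25-15:15, 16:25-17:45, 18:00-18:10, 19:10-20:50.
Jamal ∩ Lila ∩ Vanya ∩ Arjun: 12:25-15:15, 16:25-16:50, 18:00-18:10, 19:10-19:55.
Jamal ∩ Lila ∩ Vanya ∩ Arjun ∩ Nikolai: 12:25-15:15, 16:25-16:30, 19:10-19:55.
Summing the common windows: 170 + 5 + 45 = 220 minutes.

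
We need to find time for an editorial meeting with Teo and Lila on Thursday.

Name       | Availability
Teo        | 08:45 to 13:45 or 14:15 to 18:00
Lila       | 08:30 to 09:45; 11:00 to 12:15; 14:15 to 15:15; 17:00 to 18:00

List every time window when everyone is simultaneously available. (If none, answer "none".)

08:45-09:45, 11:00-12:15, 14:15-15:15, 17:00-18:00

Teo ∩ Lila: 08:45-09:45, 11:00-12:15, 14:15-15:15, 17:00-18:00.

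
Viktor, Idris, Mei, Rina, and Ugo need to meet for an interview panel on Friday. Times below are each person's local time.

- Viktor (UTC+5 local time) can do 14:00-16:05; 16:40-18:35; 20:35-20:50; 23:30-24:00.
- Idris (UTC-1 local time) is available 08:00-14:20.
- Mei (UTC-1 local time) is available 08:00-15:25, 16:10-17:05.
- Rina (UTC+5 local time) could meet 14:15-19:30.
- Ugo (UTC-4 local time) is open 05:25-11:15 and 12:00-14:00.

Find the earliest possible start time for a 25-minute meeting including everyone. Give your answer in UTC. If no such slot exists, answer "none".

Viktor in UTC: 09:00-11:05, 11:40-13:35, 15:35-15:50, 18:30-19:00 (subtract 5h to convert from UTC+5).
Idris in UTC: 09:00-15:20 (add 1h to convert from UTC-1).
Mei in UTC: 09:00-16:25, 17:10-18:05 (add 1h to convert from UTC-1).
Rina in UTC: 09:15-14:30 (subtract 5h to convert from UTC+5).
Ugo in UTC: 09:25-15:15, 16:00-18:00 (add 4h to convert from UTC-4).
Viktor ∩ Idris: 09:00-11:05, 11:40-13:35.
Viktor ∩ Idris ∩ Mei: 09:00-11:05, 11:40-13:35.
Viktor ∩ Idris ∩ Mei ∩ Rina: 09:15-11:05, 11:40-13:35.
Viktor ∩ Idris ∩ Mei ∩ Rina ∩ Ugo: 09:25-11:05, 11:40-13:35.
The first common window of at least 25 minutes is 09:25-11:05, so the earliest start is 09:25.

09:25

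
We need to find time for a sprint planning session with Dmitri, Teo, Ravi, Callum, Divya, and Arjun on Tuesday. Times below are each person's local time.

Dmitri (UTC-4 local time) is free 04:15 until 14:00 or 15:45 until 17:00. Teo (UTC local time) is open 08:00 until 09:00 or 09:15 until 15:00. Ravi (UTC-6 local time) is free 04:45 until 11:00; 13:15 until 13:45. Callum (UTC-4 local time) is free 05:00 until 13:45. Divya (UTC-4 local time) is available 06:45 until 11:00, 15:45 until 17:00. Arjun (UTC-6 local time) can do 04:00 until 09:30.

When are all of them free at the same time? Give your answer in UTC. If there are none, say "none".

10:45-15:00

Dmitri in UTC: 08:15-18:00, 19:45-21:00 (add 4h to convert from UTC-4).
Teo in UTC: 08:00-09:00, 09:15-15:00.
Ravi in UTC: 10:45-17:00, 19:15-19:45 (add 6h to convert from UTC-6).
Callum in UTC: 09:00-17:45 (add 4h to convert from UTC-4).
Divya in UTC: 10:45-15:00, 19:45-21:00 (add 4h to convert from UTC-4).
Arjun in UTC: 10:00-15:30 (add 6h to convert from UTC-6).
Dmitri ∩ Teo: 08:15-09:00, 09:15-15:00.
Dmitri ∩ Teo ∩ Ravi: 10:45-15:00.
Dmitri ∩ Teo ∩ Ravi ∩ Callum: 10:45-15:00.
Dmitri ∩ Teo ∩ Ravi ∩ Callum ∩ Divya: 10:45-15:00.
Dmitri ∩ Teo ∩ Ravi ∩ Callum ∩ Divya ∩ Arjun: 10:45-15:00.
So the common availability across everyone is 10:45-15:00.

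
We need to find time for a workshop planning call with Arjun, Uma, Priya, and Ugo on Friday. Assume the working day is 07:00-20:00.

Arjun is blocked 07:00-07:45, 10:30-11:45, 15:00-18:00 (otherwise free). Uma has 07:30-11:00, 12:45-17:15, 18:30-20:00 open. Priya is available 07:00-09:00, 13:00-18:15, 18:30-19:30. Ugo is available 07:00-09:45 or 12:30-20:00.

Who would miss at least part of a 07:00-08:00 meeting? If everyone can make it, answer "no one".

Arjun, Uma

Arjun free: 07:45-10:30, 11:45-15:00, 18:00-20:00 (invert busy blocks within the working day).
Uma free: 07:30-11:00, 12:45-17:15, 18:30-20:00.
Priya free: 07:00-09:00, 13:00-18:15, 18:30-19:30.
Ugo free: 07:00-09:45, 12:30-20:00.
Arjun: not fully free for 07:00-08:00. Uma: not fully free for 07:00-08:00. Priya: free for 07:00-08:00. Ugo: free for 07:00-08:00.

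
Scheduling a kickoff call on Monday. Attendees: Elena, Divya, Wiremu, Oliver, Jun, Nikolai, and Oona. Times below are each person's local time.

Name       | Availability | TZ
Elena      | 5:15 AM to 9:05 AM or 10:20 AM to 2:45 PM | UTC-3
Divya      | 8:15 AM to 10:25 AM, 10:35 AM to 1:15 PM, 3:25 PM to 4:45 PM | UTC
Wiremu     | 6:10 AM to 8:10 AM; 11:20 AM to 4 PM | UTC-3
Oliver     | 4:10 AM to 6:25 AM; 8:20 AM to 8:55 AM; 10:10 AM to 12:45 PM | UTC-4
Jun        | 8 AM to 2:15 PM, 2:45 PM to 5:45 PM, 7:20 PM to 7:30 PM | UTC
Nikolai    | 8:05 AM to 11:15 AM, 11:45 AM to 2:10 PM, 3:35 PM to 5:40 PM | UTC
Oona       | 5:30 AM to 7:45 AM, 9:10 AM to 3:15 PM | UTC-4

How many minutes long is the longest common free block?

Elena in UTC: 08:15-12:05, 13:20-17:45 (add 3h to convert from UTC-3).
Divya in UTC: 08:15-10:25, 10:35-13:15, 15:25-16:45.
Wiremu in UTC: 09:10-11:10, 14:20-19:00 (add 3h to convert from UTC-3).
Oliver in UTC: 08:10-10:25, 12:20-12:55, 14:10-16:45 (add 4h to convert from UTC-4).
Jun in UTC: 08:00-14:15, 14:45-17:45, 19:20-19:30.
Nikolai in UTC: 08:05-11:15, 11:45-14:10, 15:35-17:40.
Oona in UTC: 09:30-11:45, 13:10-19:15 (add 4h to convert from UTC-4).
Elena ∩ Divya: 08:15-10:25, 10:35-12:05, 15:25-16:45.
Elena ∩ Divya ∩ Wiremu: 09:10-10:25, 10:35-11:10, 15:25-16:45.
Elena ∩ Divya ∩ Wiremu ∩ Oliver: 09:10-10:25, 15:25-16:45.
Elena ∩ Divya ∩ Wiremu ∩ Oliver ∩ Jun: 09:10-10:25, 15:25-16:45.
Elena ∩ Divya ∩ Wiremu ∩ Oliver ∩ Jun ∩ Nikolai: 09:10-10:25, 15:35-16:45.
Elena ∩ Divya ∩ Wiremu ∩ Oliver ∩ Jun ∩ Nikolai ∩ Oona: 09:30-10:25, 15:35-16:45.
The longest is 15:35-16:45 at 70 minutes.

70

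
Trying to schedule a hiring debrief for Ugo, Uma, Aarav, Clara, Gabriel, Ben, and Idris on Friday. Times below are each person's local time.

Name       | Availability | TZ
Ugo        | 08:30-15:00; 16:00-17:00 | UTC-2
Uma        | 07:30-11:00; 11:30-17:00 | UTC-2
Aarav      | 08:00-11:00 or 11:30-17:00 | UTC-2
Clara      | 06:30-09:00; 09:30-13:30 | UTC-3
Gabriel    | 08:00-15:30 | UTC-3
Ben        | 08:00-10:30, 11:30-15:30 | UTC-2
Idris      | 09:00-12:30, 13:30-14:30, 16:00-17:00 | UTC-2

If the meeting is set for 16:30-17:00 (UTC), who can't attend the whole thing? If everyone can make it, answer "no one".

Ugo in UTC: 10:30-17:00, 18:00-19:00 (add 2h to convert from UTC-2).
Uma in UTC: 09:30-13:00, 13:30-19:00 (add 2h to convert from UTC-2).
Aarav in UTC: 10:00-13:00, 13:30-19:00 (add 2h to convert from UTC-2).
Clara in UTC: 09:30-12:00, 12:30-16:30 (add 3h to convert from UTC-3).
Gabriel in UTC: 11:00-18:30 (add 3h to convert from UTC-3).
Ben in UTC: 10:00-12:30, 13:30-17:30 (add 2h to convert from UTC-2).
Idris in UTC: 11:00-14:30, 15:30-16:30, 18:00-19:00 (add 2h to convert from UTC-2).
Ugo: free for 16:30-17:00. Uma: free for 16:30-17:00. Aarav: free for 16:30-17:00. Clara: not fully free for 16:30-17:00. Gabriel: free for 16:30-17:00. Ben: free for 16:30-17:00. Idris: not fully free for 16:30-17:00.

Clara, Idris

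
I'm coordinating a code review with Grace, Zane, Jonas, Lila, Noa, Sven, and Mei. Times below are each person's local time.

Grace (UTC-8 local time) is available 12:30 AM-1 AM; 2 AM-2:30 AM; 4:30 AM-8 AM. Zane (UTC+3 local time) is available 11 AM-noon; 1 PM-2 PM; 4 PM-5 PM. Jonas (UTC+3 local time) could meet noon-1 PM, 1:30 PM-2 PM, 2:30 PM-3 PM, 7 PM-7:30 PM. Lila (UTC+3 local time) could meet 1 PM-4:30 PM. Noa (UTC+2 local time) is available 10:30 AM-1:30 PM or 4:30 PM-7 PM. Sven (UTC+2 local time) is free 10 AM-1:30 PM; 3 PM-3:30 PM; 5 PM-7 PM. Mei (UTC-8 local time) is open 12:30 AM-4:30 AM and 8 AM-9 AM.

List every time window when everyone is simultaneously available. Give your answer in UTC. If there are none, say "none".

none

Grace in UTC: 08:30-09:00, 10:00-10:30, 12:30-16:00 (add 8h to convert from UTC-8).
Zane in UTC: 08:00-09:00, 10:00-11:00, 13:00-14:00 (subtract 3h to convert from UTC+3).
Jonas in UTC: 09:00-10:00, 10:30-11:00, 11:30-12:00, 16:00-16:30 (subtract 3h to convert from UTC+3).
Lila in UTC: 10:00-13:30 (subtract 3h to convert from UTC+3).
Noa in UTC: 08:30-11:30, 14:30-17:00 (subtract 2h to convert from UTC+2).
Sven in UTC: 08:00-11:30, 13:00-13:30, 15:00-17:00 (subtract 2h to convert from UTC+2).
Mei in UTC: 08:30-12:30, 16:00-17:00 (add 8h to convert from UTC-8).
Grace ∩ Zane: 08:30-09:00, 10:00-10:30, 13:00-14:00.
Grace ∩ Zane ∩ Jonas: ∅.
Grace ∩ Zane ∩ Jonas ∩ Lila: ∅.
Grace ∩ Zane ∩ Jonas ∩ Lila ∩ Noa: ∅.
Grace ∩ Zane ∩ Jonas ∩ Lila ∩ Noa ∩ Sven: ∅.
Grace ∩ Zane ∩ Jonas ∩ Lila ∩ Noa ∩ Sven ∩ Mei: ∅.
There is no time when everyone is free.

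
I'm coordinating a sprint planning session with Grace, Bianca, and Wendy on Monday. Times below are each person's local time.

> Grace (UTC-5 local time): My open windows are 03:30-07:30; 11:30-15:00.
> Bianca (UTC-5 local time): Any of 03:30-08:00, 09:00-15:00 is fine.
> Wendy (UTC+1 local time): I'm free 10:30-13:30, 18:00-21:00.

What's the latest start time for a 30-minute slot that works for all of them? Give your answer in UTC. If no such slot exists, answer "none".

Grace in UTC: 08:30-12:30, 16:30-20:00 (add 5h to convert from UTC-5).
Bianca in UTC: 08:30-13:00, 14:00-20:00 (add 5h to convert from UTC-5).
Wendy in UTC: 09:30-12:30, 17:00-20:00 (subtract 1h to convert from UTC+1).
Grace ∩ Bianca: 08:30-12:30, 16:30-20:00.
Grace ∩ Bianca ∩ Wendy: 09:30-12:30, 17:00-20:00.
So the common availability across everyone is 09:30-12:30, 17:00-20:00.
The last common window of at least 30 minutes is 17:00-20:00; a 30-minute meeting can start as late as 19:30 and still end by 20:00.

19:30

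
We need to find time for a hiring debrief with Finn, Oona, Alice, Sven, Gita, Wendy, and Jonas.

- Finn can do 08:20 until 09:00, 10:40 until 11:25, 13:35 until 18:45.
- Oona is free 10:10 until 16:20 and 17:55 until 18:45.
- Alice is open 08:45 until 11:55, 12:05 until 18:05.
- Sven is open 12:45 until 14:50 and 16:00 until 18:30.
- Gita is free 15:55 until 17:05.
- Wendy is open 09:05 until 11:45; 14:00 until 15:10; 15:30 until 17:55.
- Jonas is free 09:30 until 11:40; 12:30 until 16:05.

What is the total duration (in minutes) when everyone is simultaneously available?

5

Finn ∩ Oona: 10:40-11:25, 13:35-16:20, 17:55-18:45.
Finn ∩ Oona ∩ Alice: 10:40-11:25, 13:35-16:20, 17:55-18:05.
Finn ∩ Oona ∩ Alice ∩ Sven: 13:35-14:50, 16:00-16:20, 17:55-18:05.
Finn ∩ Oona ∩ Alice ∩ Sven ∩ Gita: 16:00-16:20.
Finn ∩ Oona ∩ Alice ∩ Sven ∩ Gita ∩ Wendy: 16:00-16:20.
Finn ∩ Oona ∩ Alice ∩ Sven ∩ Gita ∩ Wendy ∩ Jonas: 16:00-16:05.
That's a single block of 5 minutes.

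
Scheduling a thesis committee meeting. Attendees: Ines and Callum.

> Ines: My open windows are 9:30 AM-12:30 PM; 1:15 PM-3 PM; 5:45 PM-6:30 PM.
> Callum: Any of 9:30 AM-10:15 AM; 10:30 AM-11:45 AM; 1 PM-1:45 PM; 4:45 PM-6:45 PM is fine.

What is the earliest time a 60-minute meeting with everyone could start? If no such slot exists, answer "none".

10:30

Ines ∩ Callum: 09:30-10:15, 10:30-11:45, 13:15-13:45, 17:45-18:30.
Those are the intersection windows.
The first common window of at least 60 minutes is 10:30-11:45, so the earliest start is 10:30.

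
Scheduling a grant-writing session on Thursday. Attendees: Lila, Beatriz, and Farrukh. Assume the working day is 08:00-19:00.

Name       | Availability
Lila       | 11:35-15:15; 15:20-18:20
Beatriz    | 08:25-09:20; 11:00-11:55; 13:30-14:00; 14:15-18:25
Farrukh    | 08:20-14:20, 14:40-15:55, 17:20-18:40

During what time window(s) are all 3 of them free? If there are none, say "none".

11:35-11:55, 13:30-14:00, 14:15-14:20, 14:40-15:15, 15:20-15:55, 17:20-18:20

Lila ∩ Beatriz: 11:35-11:55, 13:30-14:00, 14:15-15:15, 15:20-18:20.
Lila ∩ Beatriz ∩ Farrukh: 11:35-11:55, 13:30-14:00, 14:15-14:20, 14:40-15:15, 15:20-15:55, 17:20-18:20.
Those are the intersection windows.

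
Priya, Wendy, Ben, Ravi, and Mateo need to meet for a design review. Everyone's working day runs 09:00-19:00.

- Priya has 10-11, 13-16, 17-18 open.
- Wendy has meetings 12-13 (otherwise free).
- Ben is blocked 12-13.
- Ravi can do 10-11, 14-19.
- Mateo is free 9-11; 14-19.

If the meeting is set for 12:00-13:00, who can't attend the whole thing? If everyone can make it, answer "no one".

Ben, Mateo, Priya, Ravi, Wendy

Priya free: 10:00-11:00, 13:00-16:00, 17:00-18:00.
Wendy free: 09:00-12:00, 13:00-19:00 (invert busy blocks within the working day).
Ben free: 09:00-12:00, 13:00-19:00 (invert busy blocks within the working day).
Ravi free: 10:00-11:00, 14:00-19:00.
Mateo free: 09:00-11:00, 14:00-19:00.
Priya: not fully free for 12:00-13:00. Wendy: not fully free for 12:00-13:00. Ben: not fully free for 12:00-13:00. Ravi: not fully free for 12:00-13:00. Mateo: not fully free for 12:00-13:00.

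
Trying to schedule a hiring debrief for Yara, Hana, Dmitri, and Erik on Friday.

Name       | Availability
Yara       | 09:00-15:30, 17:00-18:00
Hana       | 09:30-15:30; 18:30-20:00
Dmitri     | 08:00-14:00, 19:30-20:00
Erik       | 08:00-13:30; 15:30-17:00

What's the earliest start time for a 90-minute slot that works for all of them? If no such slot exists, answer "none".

09:30

Yara ∩ Hana: 09:30-15:30.
Yara ∩ Hana ∩ Dmitri: 09:30-14:00.
Yara ∩ Hana ∩ Dmitri ∩ Erik: 09:30-13:30.
The first common window of at least 90 minutes is 09:30-13:30, so the earliest start is 09:30.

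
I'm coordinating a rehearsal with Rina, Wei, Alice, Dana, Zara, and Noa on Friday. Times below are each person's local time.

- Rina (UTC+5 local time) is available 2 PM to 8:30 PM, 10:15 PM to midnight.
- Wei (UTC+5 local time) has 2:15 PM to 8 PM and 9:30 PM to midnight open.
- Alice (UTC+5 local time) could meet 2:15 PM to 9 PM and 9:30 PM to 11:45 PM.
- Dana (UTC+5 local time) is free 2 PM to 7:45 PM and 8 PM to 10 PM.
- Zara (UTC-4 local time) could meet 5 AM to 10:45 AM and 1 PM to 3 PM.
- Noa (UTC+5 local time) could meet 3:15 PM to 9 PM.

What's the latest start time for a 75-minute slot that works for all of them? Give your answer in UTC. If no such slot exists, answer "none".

Rina in UTC: 09:00-15:30, 17:15-19:00 (subtract 5h to convert from UTC+5).
Wei in UTC: 09:15-15:00, 16:30-19:00 (subtract 5h to convert from UTC+5).
Alice in UTC: 09:15-16:00, 16:30-18:45 (subtract 5h to convert from UTC+5).
Dana in UTC: 09:00-14:45, 15:00-17:00 (subtract 5h to convert from UTC+5).
Zara in UTC: 09:00-14:45, 17:00-19:00 (add 4h to convert from UTC-4).
Noa in UTC: 10:15-16:00 (subtract 5h to convert from UTC+5).
Rina ∩ Wei: 09:15-15:00, 17:15-19:00.
Rina ∩ Wei ∩ Alice: 09:15-15:00, 17:15-18:45.
Rina ∩ Wei ∩ Alice ∩ Dana: 09:15-14:45.
Rina ∩ Wei ∩ Alice ∩ Dana ∩ Zara: 09:15-14:45.
Rina ∩ Wei ∩ Alice ∩ Dana ∩ Zara ∩ Noa: 10:15-14:45.
The last common window of at least 75 minutes is 10:15-14:45; a 75-minute meeting can start as late as 13:30 and still end by 14:45.

13:30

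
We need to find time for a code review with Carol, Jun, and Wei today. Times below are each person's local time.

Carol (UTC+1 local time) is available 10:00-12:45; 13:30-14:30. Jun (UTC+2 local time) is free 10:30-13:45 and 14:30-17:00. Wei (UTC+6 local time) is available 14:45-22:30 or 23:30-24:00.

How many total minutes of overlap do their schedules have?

Carol in UTC: 09:00-11:45, 12:30-13:30 (subtract 1h to convert from UTC+1).
Jun in UTC: 08:30-11:45, 12:30-15:00 (subtract 2h to convert from UTC+2).
Wei in UTC: 08:45-16:30, 17:30-18:00 (subtract 6h to convert from UTC+6).
Carol ∩ Jun: 09:00-11:45, 12:30-13:30.
Carol ∩ Jun ∩ Wei: 09:00-11:45, 12:30-13:30.
So the common availability across everyone is 09:00-11:45, 12:30-13:30.
Summing the common windows: 165 + 60 = 225 minutes.

225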